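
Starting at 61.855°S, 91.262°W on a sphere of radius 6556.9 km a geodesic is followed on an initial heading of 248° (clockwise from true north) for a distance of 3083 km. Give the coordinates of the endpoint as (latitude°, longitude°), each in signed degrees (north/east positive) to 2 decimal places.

-60.01°, -148.45°

Angular distance δ = d/R = 3083/6556.9 = 0.47019 rad; initial bearing θ = 4.3284 rad.
sin φ₂ = sin φ₁ cos δ + cos φ₁ sin δ cos θ = (-0.8818)(0.8915) + (0.4717)(0.4531)(-0.3746) = -0.8661, so φ₂ = -60.01°.
Δλ = atan2(sin θ sin δ cos φ₁, cos δ − sin φ₁ sin φ₂) = atan2(-0.1981, 0.1278) = -57.185°.
λ₂ = -91.262° − 57.185° = -148.45°.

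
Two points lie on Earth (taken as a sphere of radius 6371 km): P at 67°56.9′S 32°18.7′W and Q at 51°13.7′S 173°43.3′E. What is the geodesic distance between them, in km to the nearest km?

With latitudes φ₁ = -67.948°, φ₂ = -51.228° and longitude difference Δλ = -153.967°:
cos c = sin φ₁ sin φ₂ + cos φ₁ cos φ₂ cos Δλ = (-0.9268)(-0.7796) + (0.3754)(0.6262)(-0.8985) = 0.51136,
so c = arccos(0.51136) = 1.03403 rad.
Distance = R·c = 6371 × 1.0340 ≈ 6588 km.

6588 km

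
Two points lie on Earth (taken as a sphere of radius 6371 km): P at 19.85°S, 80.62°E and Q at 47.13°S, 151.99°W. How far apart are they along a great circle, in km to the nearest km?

With latitudes φ₁ = -19.850°, φ₂ = -47.130° and longitude difference Δλ = 127.390°:
Haversine: a = sin²(Δφ/2) + cos φ₁ cos φ₂ sin²(Δλ/2) = 0.0556 + (0.9406)(0.6803)(0.8036) = 0.56986.
Central angle c = 2·arcsin(√a) = 1.71097 rad.
Distance = R·c = 6371 × 1.7110 ≈ 10901 km.

10901 km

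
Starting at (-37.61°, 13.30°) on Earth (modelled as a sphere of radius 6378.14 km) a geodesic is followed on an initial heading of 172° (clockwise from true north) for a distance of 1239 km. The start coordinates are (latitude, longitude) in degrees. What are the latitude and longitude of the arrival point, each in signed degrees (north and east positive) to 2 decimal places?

Angular distance δ = d/R = 1239/6378.14 = 0.19426 rad; initial bearing θ = 3.0020 rad.
sin φ₂ = sin φ₁ cos δ + cos φ₁ sin δ cos θ = (-0.6103)(0.9812) + (0.7922)(0.1930)(-0.9903) = -0.7502, so φ₂ = -48.61°.
Δλ = atan2(sin θ sin δ cos φ₁, cos δ − sin φ₁ sin φ₂) = atan2(0.0213, 0.5233) = 2.329°.
λ₂ = 13.300° + 2.329° = 15.63°.

-48.61°, 15.63°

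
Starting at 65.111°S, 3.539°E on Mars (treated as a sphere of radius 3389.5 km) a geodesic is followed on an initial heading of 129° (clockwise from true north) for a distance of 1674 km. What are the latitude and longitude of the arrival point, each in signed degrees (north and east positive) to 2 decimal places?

Angular distance δ = d/R = 1674/3389.5 = 0.49388 rad; initial bearing θ = 2.2515 rad.
sin φ₂ = sin φ₁ cos δ + cos φ₁ sin δ cos θ = (-0.9071)(0.8805) + (0.4209)(0.4740)(-0.6293) = -0.9243, so φ₂ = -67.56°.
Δλ = atan2(sin θ sin δ cos φ₁, cos δ − sin φ₁ sin φ₂) = atan2(0.1550, 0.0421) = 74.821°.
λ₂ = 3.539° + 74.821° = 78.36°.

-67.56°, 78.36°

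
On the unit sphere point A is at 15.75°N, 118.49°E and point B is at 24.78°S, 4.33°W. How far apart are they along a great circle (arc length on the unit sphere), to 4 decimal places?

2.1986

In radians: φ₁ = 0.2749, φ₂ = -0.4325, Δλ = -122.820° = -2.1436 rad.
cos c = sin φ₁ sin φ₂ + cos φ₁ cos φ₂ cos Δλ = (0.2714)(-0.4191) + (0.9625)(0.9079)(-0.5420) = -0.58739,
so c = arccos(-0.58739) = 2.19863 rad.
On the unit sphere the arc length equals the central angle: 2.1986.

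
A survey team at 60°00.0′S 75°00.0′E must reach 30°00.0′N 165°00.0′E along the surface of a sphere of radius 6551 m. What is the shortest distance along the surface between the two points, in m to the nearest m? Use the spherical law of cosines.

Let φ₁ = -1.0472 rad, φ₂ = 0.5236 rad, and Δλ = 1.5708 rad.
cos c = sin φ₁ sin φ₂ + cos φ₁ cos φ₂ cos Δλ = (-0.8660)(0.5000) + (0.5000)(0.8660)(0.0000) = -0.43301,
so c = arccos(-0.43301) = 2.01863 rad.
Distance = R·c = 6551 × 2.0186 ≈ 13224 m.

13224 m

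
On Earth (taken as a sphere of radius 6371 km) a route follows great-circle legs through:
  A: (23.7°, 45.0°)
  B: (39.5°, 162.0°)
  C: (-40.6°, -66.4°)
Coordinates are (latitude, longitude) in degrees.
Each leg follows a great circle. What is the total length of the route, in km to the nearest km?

26369 km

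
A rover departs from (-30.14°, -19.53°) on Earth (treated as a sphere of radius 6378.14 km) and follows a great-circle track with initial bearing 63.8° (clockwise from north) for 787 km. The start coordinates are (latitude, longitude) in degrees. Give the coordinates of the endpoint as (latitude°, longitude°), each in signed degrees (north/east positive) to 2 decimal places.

-26.83°, -12.42°

Angular distance δ = d/R = 787/6378.14 = 0.12339 rad; initial bearing θ = 1.1135 rad.
sin φ₂ = sin φ₁ cos δ + cos φ₁ sin δ cos θ = (-0.5021)(0.9924) + (0.8648)(0.1231)(0.4415) = -0.4513, so φ₂ = -26.83°.
Δλ = atan2(sin θ sin δ cos φ₁, cos δ − sin φ₁ sin φ₂) = atan2(0.0955, 0.7658) = 7.109°.
λ₂ = -19.530° + 7.109° = -12.42°.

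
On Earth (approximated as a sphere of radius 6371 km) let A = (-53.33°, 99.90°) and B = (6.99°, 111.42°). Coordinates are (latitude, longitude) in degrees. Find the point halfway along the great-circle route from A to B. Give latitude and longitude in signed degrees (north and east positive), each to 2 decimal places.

Central angle δ = 1.0665 rad. Interpolating on the sphere with fraction f = 0.5:
P = [sin((1−f)δ)·A + sin(fδ)·B] / sin δ = 0.5806·A + 0.5806·B in Cartesian coordinates,
giving P = (-0.2701, 0.8781, -0.3950), i.e. latitude -23.27°, longitude 107.10°.

-23.27°, 107.10°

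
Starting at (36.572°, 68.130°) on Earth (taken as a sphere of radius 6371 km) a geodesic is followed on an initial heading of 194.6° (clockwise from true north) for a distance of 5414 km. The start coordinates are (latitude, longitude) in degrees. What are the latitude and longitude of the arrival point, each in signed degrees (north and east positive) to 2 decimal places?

Angular distance δ = d/R = 5414/6371 = 0.84979 rad; initial bearing θ = 3.3964 rad.
sin φ₂ = sin φ₁ cos δ + cos φ₁ sin δ cos θ = (0.5958)(0.6601) + (0.8031)(0.7511)(-0.9677) = -0.1904, so φ₂ = -10.98°.
Δλ = atan2(sin θ sin δ cos φ₁, cos δ − sin φ₁ sin φ₂) = atan2(-0.1521, 0.7736) = -11.120°.
λ₂ = 68.130° − 11.120° = 57.01°.

-10.98°, 57.01°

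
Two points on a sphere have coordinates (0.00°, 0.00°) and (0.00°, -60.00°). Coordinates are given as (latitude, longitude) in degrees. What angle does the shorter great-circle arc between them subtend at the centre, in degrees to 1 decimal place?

With latitudes φ₁ = 0.000°, φ₂ = 0.000° and longitude difference Δλ = -60.000°:
cos c = sin φ₁ sin φ₂ + cos φ₁ cos φ₂ cos Δλ = (0.0000)(0.0000) + (1.0000)(1.0000)(0.5000) = 0.50000,
so c = arccos(0.50000) = 1.04720 rad.
So the angular separation is 60.0°.

60.0°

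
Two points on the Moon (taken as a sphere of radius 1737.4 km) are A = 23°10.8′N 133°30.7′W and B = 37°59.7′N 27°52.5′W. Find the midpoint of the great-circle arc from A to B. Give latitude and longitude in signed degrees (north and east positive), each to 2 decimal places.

The central angle between A and B is δ = 1.5237 rad.
With f = 0.5, the slerp weights are sin((1−f)δ)/sin δ = 0.6910 and sin(fδ)/sin δ = 0.6910.
Weighted sum of the unit vectors: (0.6910)·(-0.6329,-0.6667,0.3936) + (0.6910)·(0.6966,-0.3685,0.6156) = (0.0440, -0.7153, 0.6974).
Converting back: φ = atan2(z, √(x²+y²)) = 44.22°, λ = atan2(y, x) = -86.48°.

44.22°, -86.48°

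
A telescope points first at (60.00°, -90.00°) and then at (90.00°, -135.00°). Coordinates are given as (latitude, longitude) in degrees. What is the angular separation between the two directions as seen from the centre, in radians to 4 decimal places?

Let φ₁ = 1.0472 rad, φ₂ = 1.5708 rad, and Δλ = -0.7854 rad.
cos c = sin φ₁ sin φ₂ + cos φ₁ cos φ₂ cos Δλ = (0.8660)(1.0000) + (0.5000)(0.0000)(0.7071) = 0.86603,
so c = arccos(0.86603) = 0.52360 rad.
So the angular separation is 0.5236 rad.

0.5236 rad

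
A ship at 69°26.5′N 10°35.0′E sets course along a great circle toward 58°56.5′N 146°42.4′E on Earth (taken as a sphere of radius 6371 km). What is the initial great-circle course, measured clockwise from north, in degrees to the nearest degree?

Δλ = 136.123° = 2.3758 rad.
y = sin Δλ · cos φ₂ = (0.6931)(0.5159) = 0.3576
x = cos φ₁ sin φ₂ − sin φ₁ cos φ₂ cos Δλ = (0.3512)(0.8566) − (0.9363)(0.5159)(-0.7208) = 0.6490
θ = atan2(y, x) = 28.85°, so the bearing is 29°.

29°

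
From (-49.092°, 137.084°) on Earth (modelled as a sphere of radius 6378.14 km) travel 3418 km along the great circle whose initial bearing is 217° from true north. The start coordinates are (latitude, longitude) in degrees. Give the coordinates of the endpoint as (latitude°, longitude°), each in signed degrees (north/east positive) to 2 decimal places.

Angular distance δ = d/R = 3418/6378.14 = 0.53589 rad; initial bearing θ = 3.7874 rad.
sin φ₂ = sin φ₁ cos δ + cos φ₁ sin δ cos θ = (-0.7558)(0.8598) + (0.6548)(0.5106)(-0.7986) = -0.9169, so φ₂ = -66.47°.
Δλ = atan2(sin θ sin δ cos φ₁, cos δ − sin φ₁ sin φ₂) = atan2(-0.2012, 0.1669) = -50.329°.
λ₂ = 137.084° − 50.329° = 86.75°.

-66.47°, 86.75°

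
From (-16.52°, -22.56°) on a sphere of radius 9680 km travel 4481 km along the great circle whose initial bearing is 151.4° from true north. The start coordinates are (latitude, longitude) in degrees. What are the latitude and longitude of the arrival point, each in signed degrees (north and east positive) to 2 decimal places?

-39.07°, -6.58°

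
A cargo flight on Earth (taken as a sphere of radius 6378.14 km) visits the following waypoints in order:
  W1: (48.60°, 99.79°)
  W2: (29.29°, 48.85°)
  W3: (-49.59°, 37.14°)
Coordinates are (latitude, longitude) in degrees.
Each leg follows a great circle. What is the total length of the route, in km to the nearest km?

13653 km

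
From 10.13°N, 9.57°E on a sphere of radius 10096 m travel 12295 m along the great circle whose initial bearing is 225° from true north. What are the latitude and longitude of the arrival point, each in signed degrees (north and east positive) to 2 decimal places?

Angular distance δ = d/R = 12295/10096 = 1.21781 rad; initial bearing θ = 3.9270 rad.
sin φ₂ = sin φ₁ cos δ + cos φ₁ sin δ cos θ = (0.1759)(0.3457) + (0.9844)(0.9383)(-0.7071) = -0.5924, so φ₂ = -36.32°.
Δλ = atan2(sin θ sin δ cos φ₁, cos δ − sin φ₁ sin φ₂) = atan2(-0.6532, 0.4499) = -55.442°.
λ₂ = 9.570° − 55.442° = -45.87°.

-36.32°, -45.87°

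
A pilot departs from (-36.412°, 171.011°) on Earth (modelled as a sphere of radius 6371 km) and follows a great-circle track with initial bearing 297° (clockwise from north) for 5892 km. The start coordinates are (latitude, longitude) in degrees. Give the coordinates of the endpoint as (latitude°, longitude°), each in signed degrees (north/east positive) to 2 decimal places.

Angular distance δ = d/R = 5892/6371 = 0.92482 rad; initial bearing θ = 5.1836 rad.
sin φ₂ = sin φ₁ cos δ + cos φ₁ sin δ cos θ = (-0.5936)(0.6020) + (0.8048)(0.7985)(0.4540) = -0.0656, so φ₂ = -3.76°.
Δλ = atan2(sin θ sin δ cos φ₁, cos δ − sin φ₁ sin φ₂) = atan2(-0.5726, 0.5631) = -45.481°.
λ₂ = 171.011° − 45.481° = 125.53°.

-3.76°, 125.53°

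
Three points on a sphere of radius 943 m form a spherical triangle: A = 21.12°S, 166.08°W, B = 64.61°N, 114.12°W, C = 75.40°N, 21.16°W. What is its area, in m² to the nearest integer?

204036 m²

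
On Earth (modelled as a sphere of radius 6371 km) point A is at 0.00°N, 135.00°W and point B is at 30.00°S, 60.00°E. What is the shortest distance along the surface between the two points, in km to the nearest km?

16321 km

With latitudes φ₁ = 0.000°, φ₂ = -30.000° and longitude difference Δλ = -165.000°:
cos c = sin φ₁ sin φ₂ + cos φ₁ cos φ₂ cos Δλ = (0.0000)(-0.5000) + (1.0000)(0.8660)(-0.9659) = -0.83652,
so c = arccos(-0.83652) = 2.56169 rad.
Distance = R·c = 6371 × 2.5617 ≈ 16321 km.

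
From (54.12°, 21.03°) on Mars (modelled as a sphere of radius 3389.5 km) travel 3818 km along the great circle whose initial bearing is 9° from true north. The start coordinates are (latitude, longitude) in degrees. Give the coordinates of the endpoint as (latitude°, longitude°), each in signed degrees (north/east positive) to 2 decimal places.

60.57°, -175.68°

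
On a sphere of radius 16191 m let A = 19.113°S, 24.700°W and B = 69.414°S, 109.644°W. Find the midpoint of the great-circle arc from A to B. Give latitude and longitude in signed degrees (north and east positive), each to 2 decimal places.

-50.63°, -44.44°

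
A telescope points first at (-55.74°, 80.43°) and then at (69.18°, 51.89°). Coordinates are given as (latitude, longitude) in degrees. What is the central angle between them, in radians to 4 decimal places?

2.2102 rad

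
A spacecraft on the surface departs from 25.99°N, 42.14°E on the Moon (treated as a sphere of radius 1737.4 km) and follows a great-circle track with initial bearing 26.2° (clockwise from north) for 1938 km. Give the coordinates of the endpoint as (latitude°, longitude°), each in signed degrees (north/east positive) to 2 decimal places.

Angular distance δ = d/R = 1938/1737.4 = 1.11546 rad; initial bearing θ = 0.4573 rad.
sin φ₂ = sin φ₁ cos δ + cos φ₁ sin δ cos θ = (0.4382)(0.4398) + (0.8989)(0.8981)(0.8973) = 0.9171, so φ₂ = 66.50°.
Δλ = atan2(sin θ sin δ cos φ₁, cos δ − sin φ₁ sin φ₂) = atan2(0.3564, 0.0379) = 83.931°.
λ₂ = 42.140° + 83.931° = 126.07°.

66.50°, 126.07°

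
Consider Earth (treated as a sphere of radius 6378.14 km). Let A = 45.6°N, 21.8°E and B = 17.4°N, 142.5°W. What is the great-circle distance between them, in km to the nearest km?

With latitudes φ₁ = 45.600°, φ₂ = 17.400° and longitude difference Δλ = -164.300°:
cos c = sin φ₁ sin φ₂ + cos φ₁ cos φ₂ cos Δλ = (0.7145)(0.2990) + (0.6997)(0.9542)(-0.9627) = -0.42908,
so c = arccos(-0.42908) = 2.01427 rad.
Distance = R·c = 6378.14 × 2.0143 ≈ 12847 km.

12847 km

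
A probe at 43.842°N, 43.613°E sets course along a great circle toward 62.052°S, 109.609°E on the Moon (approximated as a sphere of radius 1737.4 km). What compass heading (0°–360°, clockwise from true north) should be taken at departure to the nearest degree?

Δλ = 65.996° = 1.1518 rad.
y = sin Δλ · cos φ₂ = (0.9135)(0.4687) = 0.4281
x = cos φ₁ sin φ₂ − sin φ₁ cos φ₂ cos Δλ = (0.7213)(-0.8834) − (0.6927)(0.4687)(0.4068) = -0.7692
θ = atan2(y, x) = 150.90°, so the bearing is 151°.

151°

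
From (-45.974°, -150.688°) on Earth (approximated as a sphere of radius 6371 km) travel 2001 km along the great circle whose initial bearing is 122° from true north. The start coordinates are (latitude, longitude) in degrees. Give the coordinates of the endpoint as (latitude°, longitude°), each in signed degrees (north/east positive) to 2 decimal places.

Angular distance δ = d/R = 2001/6371 = 0.31408 rad; initial bearing θ = 2.1293 rad.
sin φ₂ = sin φ₁ cos δ + cos φ₁ sin δ cos θ = (-0.7190)(0.9511) + (0.6950)(0.3089)(-0.5299) = -0.7976, so φ₂ = -52.90°.
Δλ = atan2(sin θ sin δ cos φ₁, cos δ − sin φ₁ sin φ₂) = atan2(0.1821, 0.3776) = 25.746°.
λ₂ = -150.688° + 25.746° = -124.94°.

-52.90°, -124.94°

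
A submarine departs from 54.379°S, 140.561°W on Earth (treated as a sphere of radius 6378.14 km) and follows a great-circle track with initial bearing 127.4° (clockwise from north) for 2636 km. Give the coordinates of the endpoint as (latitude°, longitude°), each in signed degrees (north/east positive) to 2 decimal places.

-62.44°, -96.97°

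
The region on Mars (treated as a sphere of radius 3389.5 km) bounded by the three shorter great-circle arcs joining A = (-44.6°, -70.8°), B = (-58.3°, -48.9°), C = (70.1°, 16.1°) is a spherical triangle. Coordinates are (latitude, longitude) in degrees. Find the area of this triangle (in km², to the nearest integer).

8538218 km²

Side lengths (central angles): a = 2.3810, b = 2.2746, c = 0.3346 rad; semiperimeter s = 2.4951.
By l'Huilier's theorem, tan(E/4) = √[tan(s/2) tan((s−a)/2) tan((s−b)/2) tan((s−c)/2)], giving spherical excess E = 0.7432 rad.
Area = E·R² = 0.7432 × (3389.5)² ≈ 8538218 km².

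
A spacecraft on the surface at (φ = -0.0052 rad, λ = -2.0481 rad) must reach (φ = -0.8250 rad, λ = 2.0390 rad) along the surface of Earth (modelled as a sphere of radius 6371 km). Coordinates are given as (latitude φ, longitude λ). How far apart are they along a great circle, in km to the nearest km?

12583 km

With latitudes φ₁ = -0.298°, φ₂ = -47.269° and longitude difference Δλ = -125.826°:
cos c = sin φ₁ sin φ₂ + cos φ₁ cos φ₂ cos Δλ = (-0.0052)(-0.7345) + (1.0000)(0.6786)(-0.5853) = -0.39336,
so c = arccos(-0.39336) = 1.97508 rad.
Distance = R·c = 6371 × 1.9751 ≈ 12583 km.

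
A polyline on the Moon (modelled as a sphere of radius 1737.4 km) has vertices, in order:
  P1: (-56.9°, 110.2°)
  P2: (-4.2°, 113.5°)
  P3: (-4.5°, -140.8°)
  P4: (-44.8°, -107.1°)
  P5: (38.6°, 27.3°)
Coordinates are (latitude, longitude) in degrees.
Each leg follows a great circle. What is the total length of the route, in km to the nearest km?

10729 km

Leg P1→P2: central angle 0.9209 rad, distance 1600.0 km.
Leg P2→P3: central angle 1.8372 rad, distance 3192.0 km.
Leg P3→P4: central angle 0.8713 rad, distance 1513.9 km.
Leg P4→P5: central angle 2.5456 rad, distance 4422.8 km.
Total: 1600.0 + 3192.0 + 1513.9 + 4422.8 ≈ 10729 km.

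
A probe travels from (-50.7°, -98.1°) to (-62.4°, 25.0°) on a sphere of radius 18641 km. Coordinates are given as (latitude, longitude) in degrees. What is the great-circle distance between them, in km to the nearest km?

18966 km

In radians: φ₁ = -0.8849, φ₂ = -1.0891, Δλ = 123.100° = 2.1485 rad.
cos c = sin φ₁ sin φ₂ + cos φ₁ cos φ₂ cos Δλ = (-0.7738)(-0.8862) + (0.6334)(0.4633)(-0.5461) = 0.52553,
so c = arccos(0.52553) = 1.01746 rad.
Distance = R·c = 18641 × 1.0175 ≈ 18966 km.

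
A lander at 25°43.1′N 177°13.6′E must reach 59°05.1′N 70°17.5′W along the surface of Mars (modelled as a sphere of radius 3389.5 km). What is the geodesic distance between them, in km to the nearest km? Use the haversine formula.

In radians: φ₁ = 0.4489, φ₂ = 1.0312, Δλ = 112.482° = 1.9632 rad.
Haversine: a = sin²(Δφ/2) + cos φ₁ cos φ₂ sin²(Δλ/2) = 0.0824 + (0.9009)(0.5138)(0.6912) = 0.40235.
Central angle c = 2·arcsin(√a) = 1.37423 rad.
Distance = R·c = 3389.5 × 1.3742 ≈ 4658 km.

4658 km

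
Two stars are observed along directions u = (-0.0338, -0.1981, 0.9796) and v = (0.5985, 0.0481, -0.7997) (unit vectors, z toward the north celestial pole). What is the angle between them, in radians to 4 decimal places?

u·v = -0.8131; |u| = 1.0000, |v| = 1.0000.
cos θ = (u·v)/(|u||v|) = -0.8131, so θ = 2.5203 rad.

2.5203 rad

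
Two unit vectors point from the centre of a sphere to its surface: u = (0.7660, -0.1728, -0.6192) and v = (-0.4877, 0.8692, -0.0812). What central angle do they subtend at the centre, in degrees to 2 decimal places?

118.26°

u·v = -0.4735; |u| = 1.0000, |v| = 1.0000.
cos θ = (u·v)/(|u||v|) = -0.4735, so θ = 118.26°.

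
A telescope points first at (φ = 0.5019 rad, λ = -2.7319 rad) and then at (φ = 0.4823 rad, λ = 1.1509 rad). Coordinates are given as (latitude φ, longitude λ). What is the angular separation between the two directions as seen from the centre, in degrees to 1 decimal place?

110.5°

With latitudes φ₁ = 28.757°, φ₂ = 27.634° and longitude difference Δλ = -137.532°:
cos c = sin φ₁ sin φ₂ + cos φ₁ cos φ₂ cos Δλ = (0.4811)(0.4638) + (0.8767)(0.8859)(-0.7377) = -0.34977,
so c = arccos(-0.34977) = 1.92813 rad.
So the angular separation is 110.5°.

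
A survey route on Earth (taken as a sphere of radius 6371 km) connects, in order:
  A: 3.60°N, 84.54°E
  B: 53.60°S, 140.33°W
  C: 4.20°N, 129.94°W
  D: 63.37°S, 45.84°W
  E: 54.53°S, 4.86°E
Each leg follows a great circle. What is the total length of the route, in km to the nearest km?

Leg A→B: central angle 2.0604 rad, distance 13126.8 km.
Leg B→C: central angle 1.0202 rad, distance 6499.9 km.
Leg C→D: central angle 1.5903 rad, distance 10131.9 km.
Leg D→E: central angle 0.4674 rad, distance 2977.5 km.
Total: 13126.8 + 6499.9 + 10131.9 + 2977.5 ≈ 32736 km.

32736 km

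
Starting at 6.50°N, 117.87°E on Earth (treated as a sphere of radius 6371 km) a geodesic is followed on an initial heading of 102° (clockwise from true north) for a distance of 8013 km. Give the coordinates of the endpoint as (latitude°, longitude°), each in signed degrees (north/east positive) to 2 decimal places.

-9.30°, -171.57°

Angular distance δ = d/R = 8013/6371 = 1.25773 rad; initial bearing θ = 1.7802 rad.
sin φ₂ = sin φ₁ cos δ + cos φ₁ sin δ cos θ = (0.1132)(0.3080) + (0.9936)(0.9514)(-0.2079) = -0.1617, so φ₂ = -9.30°.
Δλ = atan2(sin θ sin δ cos φ₁, cos δ − sin φ₁ sin φ₂) = atan2(0.9246, 0.3263) = 70.563°.
λ₂ = 117.870° + 70.563° = 188.43° → -171.57° after wrapping to (−180°, 180°].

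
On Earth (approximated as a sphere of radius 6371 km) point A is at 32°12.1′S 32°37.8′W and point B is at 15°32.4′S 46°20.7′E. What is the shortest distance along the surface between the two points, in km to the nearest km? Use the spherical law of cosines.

Let φ₁ = -0.5620 rad, φ₂ = -0.2712 rad, and Δλ = 1.3784 rad.
cos c = sin φ₁ sin φ₂ + cos φ₁ cos φ₂ cos Δλ = (-0.5329)(-0.2679) + (0.8462)(0.9634)(0.1912) = 0.29868,
so c = arccos(0.29868) = 1.26749 rad.
Distance = R·c = 6371 × 1.2675 ≈ 8075 km.

8075 km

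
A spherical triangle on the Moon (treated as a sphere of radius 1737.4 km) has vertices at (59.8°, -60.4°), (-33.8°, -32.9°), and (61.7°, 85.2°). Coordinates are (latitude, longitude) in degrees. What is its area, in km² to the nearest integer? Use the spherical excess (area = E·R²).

3687412 km²

Side lengths (central angles): a = 2.3123, b = 0.9713, c = 1.6810 rad; semiperimeter s = 2.4823.
By l'Huilier's theorem, tan(E/4) = √[tan(s/2) tan((s−a)/2) tan((s−b)/2) tan((s−c)/2)], giving spherical excess E = 1.2216 rad.
Area = E·R² = 1.2216 × (1737.4)² ≈ 3687412 km².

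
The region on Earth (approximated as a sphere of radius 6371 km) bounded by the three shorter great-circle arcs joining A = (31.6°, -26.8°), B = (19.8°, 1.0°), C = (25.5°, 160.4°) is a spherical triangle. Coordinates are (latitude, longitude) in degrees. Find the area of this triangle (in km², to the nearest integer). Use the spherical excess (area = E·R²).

Side lengths (central angles): a = 2.2772, b = 2.1378, c = 0.4813 rad; semiperimeter s = 2.4482.
By l'Huilier's theorem, tan(E/4) = √[tan(s/2) tan((s−a)/2) tan((s−b)/2) tan((s−c)/2)], giving spherical excess E = 0.9273 rad.
Area = E·R² = 0.9273 × (6371)² ≈ 37640547 km².

37640547 km²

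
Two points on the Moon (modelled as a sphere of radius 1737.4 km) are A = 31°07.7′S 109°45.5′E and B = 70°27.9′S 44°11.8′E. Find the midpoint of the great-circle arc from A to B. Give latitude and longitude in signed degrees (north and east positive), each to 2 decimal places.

-54.53°, 92.74°

The central angle between A and B is δ = 0.9203 rad.
With f = 0.5, the slerp weights are sin((1−f)δ)/sin δ = 0.5580 and sin(fδ)/sin δ = 0.5580.
Weighted sum of the unit vectors: (0.5580)·(-0.2894,0.8056,-0.5170) + (0.5580)·(0.2397,0.2331,-0.9424) = (-0.0277, 0.5796, -0.8144).
Converting back: φ = atan2(z, √(x²+y²)) = -54.53°, λ = atan2(y, x) = 92.74°.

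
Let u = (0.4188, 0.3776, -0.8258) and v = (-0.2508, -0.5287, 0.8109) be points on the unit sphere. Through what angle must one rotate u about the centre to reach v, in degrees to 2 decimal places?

167.00°

u·v = -0.9743; |u| = 1.0000, |v| = 1.0000.
cos θ = (u·v)/(|u||v|) = -0.9744, so θ = 167.00°.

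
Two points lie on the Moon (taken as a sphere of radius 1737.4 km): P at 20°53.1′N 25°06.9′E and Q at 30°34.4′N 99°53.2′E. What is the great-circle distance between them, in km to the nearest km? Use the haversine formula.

With latitudes φ₁ = 20.885°, φ₂ = 30.573° and longitude difference Δλ = 74.772°:
Haversine: a = sin²(Δφ/2) + cos φ₁ cos φ₂ sin²(Δλ/2) = 0.0071 + (0.9343)(0.8610)(0.3687) = 0.30369.
Central angle c = 2·arcsin(√a) = 1.16732 rad.
Distance = R·c = 1737.4 × 1.1673 ≈ 2028 km.

2028 km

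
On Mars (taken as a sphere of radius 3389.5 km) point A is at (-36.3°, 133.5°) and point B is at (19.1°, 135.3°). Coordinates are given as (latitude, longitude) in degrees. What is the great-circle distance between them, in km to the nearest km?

3279 km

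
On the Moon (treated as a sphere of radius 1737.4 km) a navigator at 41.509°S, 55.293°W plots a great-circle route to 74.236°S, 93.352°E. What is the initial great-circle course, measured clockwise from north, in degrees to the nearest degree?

With φ₁ = -0.7245, φ₂ = -1.2957, Δλ = 2.5943 rad, the forward-azimuth formula gives
θ = atan2( sin Δλ cos φ₂ , cos φ₁ sin φ₂ − sin φ₁ cos φ₂ cos Δλ ) = atan2(0.1414, -0.8744) = 170.82°.
So the initial bearing is 171°.

171°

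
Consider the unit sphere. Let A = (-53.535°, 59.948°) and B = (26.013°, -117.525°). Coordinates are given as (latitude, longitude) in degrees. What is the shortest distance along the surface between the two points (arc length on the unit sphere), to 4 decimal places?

2.6601

With latitudes φ₁ = -53.535°, φ₂ = 26.013° and longitude difference Δλ = -177.473°:
Haversine: a = sin²(Δφ/2) + cos φ₁ cos φ₂ sin²(Δλ/2) = 0.4093 + (0.5943)(0.8987)(0.9995) = 0.94316.
Central angle c = 2·arcsin(√a) = 2.66012 rad.
On the unit sphere the arc length equals the central angle: 2.6601.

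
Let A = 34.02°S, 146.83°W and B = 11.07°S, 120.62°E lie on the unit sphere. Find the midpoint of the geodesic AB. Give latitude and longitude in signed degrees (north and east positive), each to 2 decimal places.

The central angle between A and B is δ = 1.4995 rad.
With f = 0.5, the slerp weights are sin((1−f)δ)/sin δ = 0.6832 and sin(fδ)/sin δ = 0.6832.
Weighted sum of the unit vectors: (0.6832)·(-0.6938,-0.4535,-0.5595) + (0.6832)·(-0.4999,0.8446,-0.1920) = (-0.8155, 0.2672, -0.5134).
Converting back: φ = atan2(z, √(x²+y²)) = -30.89°, λ = atan2(y, x) = 161.86°.

-30.89°, 161.86°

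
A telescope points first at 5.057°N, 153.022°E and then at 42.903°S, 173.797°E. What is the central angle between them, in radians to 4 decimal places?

With latitudes φ₁ = 5.057°, φ₂ = -42.903° and longitude difference Δλ = 20.775°:
cos c = sin φ₁ sin φ₂ + cos φ₁ cos φ₂ cos Δλ = (0.0881)(-0.6808) + (0.9961)(0.7325)(0.9350) = 0.62221,
so c = arccos(0.62221) = 0.89924 rad.
So the angular separation is 0.8992 rad.

0.8992 rad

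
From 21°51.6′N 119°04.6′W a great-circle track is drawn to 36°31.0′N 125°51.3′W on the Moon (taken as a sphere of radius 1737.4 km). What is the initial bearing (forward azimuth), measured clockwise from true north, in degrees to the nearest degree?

With φ₁ = 0.3815, φ₂ = 0.6373, Δλ = -0.1183 rad, the forward-azimuth formula gives
θ = atan2( sin Δλ cos φ₂ , cos φ₁ sin φ₂ − sin φ₁ cos φ₂ cos Δλ ) = atan2(-0.0949, 0.2551) = -20.40°.
Adding 360° brings this into [0°, 360°): 340°.

340°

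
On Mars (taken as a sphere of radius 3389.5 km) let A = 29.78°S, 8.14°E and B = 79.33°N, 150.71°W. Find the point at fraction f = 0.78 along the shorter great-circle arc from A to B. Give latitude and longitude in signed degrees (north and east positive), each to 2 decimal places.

The central angle between A and B is δ = 2.2626 rad.
With f = 0.78, the slerp weights are sin((1−f)δ)/sin δ = 0.6200 and sin(fδ)/sin δ = 1.2742.
Weighted sum of the unit vectors: (0.6200)·(0.8592,0.1229,-0.4967) + (1.2742)·(-0.1615,-0.0906,0.9827) = (0.3270, -0.0392, 0.9442).
Converting back: φ = atan2(z, √(x²+y²)) = 70.77°, λ = atan2(y, x) = -6.84°.

70.77°, -6.84°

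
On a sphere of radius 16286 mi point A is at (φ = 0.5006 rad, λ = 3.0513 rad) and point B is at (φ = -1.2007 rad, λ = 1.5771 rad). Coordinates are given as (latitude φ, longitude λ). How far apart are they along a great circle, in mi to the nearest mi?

32585 mi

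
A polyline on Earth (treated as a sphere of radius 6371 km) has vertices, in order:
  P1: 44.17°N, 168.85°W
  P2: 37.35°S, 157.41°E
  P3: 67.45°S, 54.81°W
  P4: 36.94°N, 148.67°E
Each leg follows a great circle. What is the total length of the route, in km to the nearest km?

Leg P1→P2: central angle 1.5193 rad, distance 9679.8 km.
Leg P2→P3: central angle 1.2636 rad, distance 8050.4 km.
Leg P3→P4: central angle 2.5610 rad, distance 16316.4 km.
Total: 9679.8 + 8050.4 + 16316.4 ≈ 34047 km.

34047 km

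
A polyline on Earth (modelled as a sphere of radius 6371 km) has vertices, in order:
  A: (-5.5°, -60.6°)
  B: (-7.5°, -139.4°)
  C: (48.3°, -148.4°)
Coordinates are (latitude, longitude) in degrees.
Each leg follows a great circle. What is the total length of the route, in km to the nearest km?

14964 km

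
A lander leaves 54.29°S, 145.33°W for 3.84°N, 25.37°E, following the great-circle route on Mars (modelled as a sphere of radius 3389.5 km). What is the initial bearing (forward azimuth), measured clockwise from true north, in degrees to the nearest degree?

168°

Δλ = 170.700° = 2.9793 rad.
y = sin Δλ · cos φ₂ = (0.1616)(0.9978) = 0.1612
x = cos φ₁ sin φ₂ − sin φ₁ cos φ₂ cos Δλ = (0.5837)(0.0670) − (-0.8120)(0.9978)(-0.9869) = -0.7604
θ = atan2(y, x) = 168.03°, so the bearing is 168°.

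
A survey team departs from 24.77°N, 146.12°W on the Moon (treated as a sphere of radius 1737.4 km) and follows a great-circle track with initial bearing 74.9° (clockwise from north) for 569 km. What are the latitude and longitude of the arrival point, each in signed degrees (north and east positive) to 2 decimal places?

Angular distance δ = d/R = 569/1737.4 = 0.32750 rad; initial bearing θ = 1.3073 rad.
sin φ₂ = sin φ₁ cos δ + cos φ₁ sin δ cos θ = (0.4190)(0.9468) + (0.9080)(0.3217)(0.2605) = 0.4728, so φ₂ = 28.22°.
Δλ = atan2(sin θ sin δ cos φ₁, cos δ − sin φ₁ sin φ₂) = atan2(0.2820, 0.7488) = 20.637°.
λ₂ = -146.120° + 20.637° = -125.48°.

28.22°, -125.48°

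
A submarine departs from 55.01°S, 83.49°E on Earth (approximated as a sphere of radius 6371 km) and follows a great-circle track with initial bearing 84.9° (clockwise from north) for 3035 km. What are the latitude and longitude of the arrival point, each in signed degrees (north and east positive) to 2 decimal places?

-44.80°, 123.56°

Angular distance δ = d/R = 3035/6371 = 0.47638 rad; initial bearing θ = 1.4818 rad.
sin φ₂ = sin φ₁ cos δ + cos φ₁ sin δ cos θ = (-0.8193)(0.8887) + (0.5734)(0.4586)(0.0889) = -0.7047, so φ₂ = -44.80°.
Δλ = atan2(sin θ sin δ cos φ₁, cos δ − sin φ₁ sin φ₂) = atan2(0.2619, 0.3114) = 40.070°.
λ₂ = 83.490° + 40.070° = 123.56°.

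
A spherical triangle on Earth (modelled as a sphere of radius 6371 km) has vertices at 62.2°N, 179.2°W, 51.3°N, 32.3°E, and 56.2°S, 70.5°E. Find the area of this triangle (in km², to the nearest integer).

91422895 km²

Side lengths (central angles): a = 1.9554, b = 2.5411, c = 1.1133 rad; semiperimeter s = 2.8049.
By l'Huilier's theorem, tan(E/4) = √[tan(s/2) tan((s−a)/2) tan((s−b)/2) tan((s−c)/2)], giving spherical excess E = 2.2524 rad.
Area = E·R² = 2.2524 × (6371)² ≈ 91422895 km².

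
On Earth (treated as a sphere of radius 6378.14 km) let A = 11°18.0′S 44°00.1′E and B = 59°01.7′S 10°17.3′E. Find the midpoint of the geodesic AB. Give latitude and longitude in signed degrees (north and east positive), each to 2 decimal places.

-36.24°, 32.54°

Central angle δ = 0.9425 rad. Interpolating on the sphere with fraction f = 0.5:
P = [sin((1−f)δ)·A + sin(fδ)·B] / sin δ = 0.5612·A + 0.5612·B in Cartesian coordinates,
giving P = (0.6800, 0.4338, -0.5911), i.e. latitude -36.24°, longitude 32.54°.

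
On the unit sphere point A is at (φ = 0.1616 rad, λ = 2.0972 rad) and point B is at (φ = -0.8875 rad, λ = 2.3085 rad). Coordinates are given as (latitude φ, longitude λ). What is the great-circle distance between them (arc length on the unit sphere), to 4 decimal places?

1.0650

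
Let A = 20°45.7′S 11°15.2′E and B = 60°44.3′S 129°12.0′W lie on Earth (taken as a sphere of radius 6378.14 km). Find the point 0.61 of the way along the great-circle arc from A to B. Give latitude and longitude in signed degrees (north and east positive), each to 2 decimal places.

-69.44°, -36.37°

Central angle δ = 1.6140 rad. Interpolating on the sphere with fraction f = 0.61:
P = [sin((1−f)δ)·A + sin(fδ)·B] / sin δ = 0.5893·A + 0.8338·B in Cartesian coordinates,
giving P = (0.2828, -0.2083, -0.9363), i.e. latitude -69.44°, longitude -36.37°.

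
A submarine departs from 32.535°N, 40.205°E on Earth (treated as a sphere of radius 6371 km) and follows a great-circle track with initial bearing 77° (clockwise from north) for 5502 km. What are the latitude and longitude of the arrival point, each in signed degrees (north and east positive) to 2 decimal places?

29.58°, 98.60°

Angular distance δ = d/R = 5502/6371 = 0.86360 rad; initial bearing θ = 1.3439 rad.
sin φ₂ = sin φ₁ cos δ + cos φ₁ sin δ cos θ = (0.5378)(0.6497) + (0.8431)(0.7602)(0.2250) = 0.4936, so φ₂ = 29.58°.
Δλ = atan2(sin θ sin δ cos φ₁, cos δ − sin φ₁ sin φ₂) = atan2(0.6245, 0.3842) = 58.395°.
λ₂ = 40.205° + 58.395° = 98.60°.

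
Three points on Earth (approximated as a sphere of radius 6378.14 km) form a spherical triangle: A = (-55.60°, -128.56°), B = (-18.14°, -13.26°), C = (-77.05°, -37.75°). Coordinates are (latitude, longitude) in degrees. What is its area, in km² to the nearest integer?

Side lengths (central angles): a = 1.0504, b = 0.6396, c = 1.5433 rad; semiperimeter s = 1.6167.
By l'Huilier's theorem, tan(E/4) = √[tan(s/2) tan((s−a)/2) tan((s−b)/2) tan((s−c)/2)], giving spherical excess E = 0.3076 rad.
Area = E·R² = 0.3076 × (6378.14)² ≈ 12514949 km².

12514949 km²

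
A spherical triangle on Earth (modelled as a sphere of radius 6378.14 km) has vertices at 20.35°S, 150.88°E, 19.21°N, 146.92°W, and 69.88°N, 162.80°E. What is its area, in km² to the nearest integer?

33972882 km²

Side lengths (central angles): a = 1.0280, b = 1.5818, c = 1.2677 rad; semiperimeter s = 1.9387.
By l'Huilier's theorem, tan(E/4) = √[tan(s/2) tan((s−a)/2) tan((s−b)/2) tan((s−c)/2)], giving spherical excess E = 0.8351 rad.
Area = E·R² = 0.8351 × (6378.14)² ≈ 33972882 km².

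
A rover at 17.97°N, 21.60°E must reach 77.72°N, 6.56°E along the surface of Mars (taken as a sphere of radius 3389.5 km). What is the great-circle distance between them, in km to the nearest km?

Let φ₁ = 0.3136 rad, φ₂ = 1.3565 rad, and Δλ = -0.2625 rad.
cos c = sin φ₁ sin φ₂ + cos φ₁ cos φ₂ cos Δλ = (0.3085)(0.9771) + (0.9512)(0.2127)(0.9657) = 0.49684,
so c = arccos(0.49684) = 1.05084 rad.
Distance = R·c = 3389.5 × 1.0508 ≈ 3562 km.

3562 km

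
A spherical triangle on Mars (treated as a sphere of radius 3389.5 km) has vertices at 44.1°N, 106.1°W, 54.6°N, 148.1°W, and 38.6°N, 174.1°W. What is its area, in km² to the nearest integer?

751269 km²

Side lengths (central angles): a = 0.4142, b = 0.8705, c = 0.5025 rad; semiperimeter s = 0.8936.
By l'Huilier's theorem, tan(E/4) = √[tan(s/2) tan((s−a)/2) tan((s−b)/2) tan((s−c)/2)], giving spherical excess E = 0.0654 rad.
Area = E·R² = 0.0654 × (3389.5)² ≈ 751269 km².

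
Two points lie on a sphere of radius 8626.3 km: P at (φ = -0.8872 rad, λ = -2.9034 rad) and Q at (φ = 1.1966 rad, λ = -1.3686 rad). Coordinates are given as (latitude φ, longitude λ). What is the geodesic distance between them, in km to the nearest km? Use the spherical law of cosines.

Let φ₁ = -0.8872 rad, φ₂ = 1.1966 rad, and Δλ = 1.5348 rad.
cos c = sin φ₁ sin φ₂ + cos φ₁ cos φ₂ cos Δλ = (-0.7753)(0.9308) + (0.6316)(0.3655)(0.0360) = -0.71335,
so c = arccos(-0.71335) = 2.36506 rad.
Distance = R·c = 8626.3 × 2.3651 ≈ 20402 km.

20402 km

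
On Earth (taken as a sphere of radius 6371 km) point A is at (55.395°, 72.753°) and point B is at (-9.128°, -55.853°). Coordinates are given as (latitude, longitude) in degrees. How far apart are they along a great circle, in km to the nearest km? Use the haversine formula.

13200 km

In radians: φ₁ = 0.9668, φ₂ = -0.1593, Δλ = -128.606° = -2.2446 rad.
Haversine: a = sin²(Δφ/2) + cos φ₁ cos φ₂ sin²(Δλ/2) = 0.2849 + (0.5679)(0.9873)(0.8120) = 0.74022.
Central angle c = 2·arcsin(√a) = 2.07196 rad.
Distance = R·c = 6371 × 2.0720 ≈ 13200 km.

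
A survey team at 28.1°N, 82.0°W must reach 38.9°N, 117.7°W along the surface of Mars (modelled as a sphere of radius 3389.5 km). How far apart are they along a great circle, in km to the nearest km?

1859 km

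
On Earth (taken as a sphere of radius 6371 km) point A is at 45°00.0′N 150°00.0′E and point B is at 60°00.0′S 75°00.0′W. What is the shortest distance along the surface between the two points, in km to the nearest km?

Let φ₁ = 0.7854 rad, φ₂ = -1.0472 rad, and Δλ = 2.3562 rad.
cos c = sin φ₁ sin φ₂ + cos φ₁ cos φ₂ cos Δλ = (0.7071)(-0.8660) + (0.7071)(0.5000)(-0.7071) = -0.86237,
so c = arccos(-0.86237) = 2.61073 rad.
Distance = R·c = 6371 × 2.6107 ≈ 16633 km.

16633 km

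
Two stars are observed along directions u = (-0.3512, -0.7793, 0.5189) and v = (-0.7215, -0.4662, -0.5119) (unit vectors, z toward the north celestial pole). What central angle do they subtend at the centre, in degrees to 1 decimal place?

u·v = 0.3511; |u| = 1.0000, |v| = 1.0000.
cos θ = (u·v)/(|u||v|) = 0.3511, so θ = 69.4°.

69.4°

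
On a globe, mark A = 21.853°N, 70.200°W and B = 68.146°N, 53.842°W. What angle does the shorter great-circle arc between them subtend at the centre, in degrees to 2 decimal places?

47.39°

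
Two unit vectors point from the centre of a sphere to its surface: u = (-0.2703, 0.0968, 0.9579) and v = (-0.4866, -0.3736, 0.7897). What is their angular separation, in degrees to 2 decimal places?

31.59°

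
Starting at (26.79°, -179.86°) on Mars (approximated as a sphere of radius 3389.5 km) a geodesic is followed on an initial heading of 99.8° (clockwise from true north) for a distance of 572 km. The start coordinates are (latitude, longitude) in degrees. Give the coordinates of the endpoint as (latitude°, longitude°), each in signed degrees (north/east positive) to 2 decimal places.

Angular distance δ = d/R = 572/3389.5 = 0.16876 rad; initial bearing θ = 1.7418 rad.
sin φ₂ = sin φ₁ cos δ + cos φ₁ sin δ cos θ = (0.4507)(0.9858) + (0.8927)(0.1680)(-0.1702) = 0.4188, so φ₂ = 24.76°.
Δλ = atan2(sin θ sin δ cos φ₁, cos δ − sin φ₁ sin φ₂) = atan2(0.1477, 0.7970) = 10.501°.
λ₂ = -179.860° + 10.501° = -169.36°.

24.76°, -169.36°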